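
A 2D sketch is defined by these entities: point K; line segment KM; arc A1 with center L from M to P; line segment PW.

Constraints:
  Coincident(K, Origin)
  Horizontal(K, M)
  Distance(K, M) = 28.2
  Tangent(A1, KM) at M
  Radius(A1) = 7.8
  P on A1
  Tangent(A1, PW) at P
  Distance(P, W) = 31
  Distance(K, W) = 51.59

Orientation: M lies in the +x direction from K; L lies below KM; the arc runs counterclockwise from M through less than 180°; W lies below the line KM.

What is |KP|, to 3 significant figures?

23.7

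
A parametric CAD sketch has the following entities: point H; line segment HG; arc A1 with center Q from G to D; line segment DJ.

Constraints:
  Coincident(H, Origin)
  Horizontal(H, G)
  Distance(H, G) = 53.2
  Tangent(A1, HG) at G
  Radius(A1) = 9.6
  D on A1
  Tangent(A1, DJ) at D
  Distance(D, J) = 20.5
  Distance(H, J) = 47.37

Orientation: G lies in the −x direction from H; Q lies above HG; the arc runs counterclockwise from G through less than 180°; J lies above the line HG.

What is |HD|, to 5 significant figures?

44.488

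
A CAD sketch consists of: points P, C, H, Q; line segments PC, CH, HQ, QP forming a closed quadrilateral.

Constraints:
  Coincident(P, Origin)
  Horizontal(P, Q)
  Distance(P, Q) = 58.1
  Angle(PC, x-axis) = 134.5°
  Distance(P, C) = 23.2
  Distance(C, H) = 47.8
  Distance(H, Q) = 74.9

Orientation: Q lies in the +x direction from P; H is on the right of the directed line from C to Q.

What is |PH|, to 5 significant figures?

32.485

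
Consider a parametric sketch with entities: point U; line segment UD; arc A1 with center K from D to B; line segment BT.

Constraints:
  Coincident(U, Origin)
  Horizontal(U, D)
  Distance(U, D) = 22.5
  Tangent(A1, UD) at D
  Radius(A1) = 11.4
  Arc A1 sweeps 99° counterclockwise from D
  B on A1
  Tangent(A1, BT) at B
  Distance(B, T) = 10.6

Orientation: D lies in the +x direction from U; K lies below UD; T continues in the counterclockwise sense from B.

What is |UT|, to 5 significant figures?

26.941

U is at the origin; U and D share the same y with |UD| = 22.5 and D on the +x side, so D = (22.500, 0.0000). A1 meets UD tangentially, so KD is at right angles to UD, so K = D + (0, -11.4) = (22.500, -11.400). On A1, D sits at bearing 90° from K; a 99° counterclockwise sweep puts B at bearing 189°, so B = K + 11.4·(cos 189°, sin 189°) = (11.240, -13.183). The tangent condition forces KB to be normal to BT, so BT runs along (−sin 189°, cos 189°); with |BT| = 10.6, T = (12.899, -23.653). Then |UT| = |T − U| = 26.941.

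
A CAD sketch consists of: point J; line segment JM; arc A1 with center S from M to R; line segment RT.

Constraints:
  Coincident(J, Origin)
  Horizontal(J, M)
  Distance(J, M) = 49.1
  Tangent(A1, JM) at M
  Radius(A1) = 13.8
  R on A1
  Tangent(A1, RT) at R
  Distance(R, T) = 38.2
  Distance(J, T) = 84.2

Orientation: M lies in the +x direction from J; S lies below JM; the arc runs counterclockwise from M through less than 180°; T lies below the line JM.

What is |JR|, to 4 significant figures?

46.42

Checks: ∠(SM, MJ) = 90.00° ✓; |SM| = 13.80 ✓; |SR| = 13.80 ✓; ∠(SR, RT) = 90.00° ✓; |RT| = 38.20 ✓; |JT| = 84.20 ✓.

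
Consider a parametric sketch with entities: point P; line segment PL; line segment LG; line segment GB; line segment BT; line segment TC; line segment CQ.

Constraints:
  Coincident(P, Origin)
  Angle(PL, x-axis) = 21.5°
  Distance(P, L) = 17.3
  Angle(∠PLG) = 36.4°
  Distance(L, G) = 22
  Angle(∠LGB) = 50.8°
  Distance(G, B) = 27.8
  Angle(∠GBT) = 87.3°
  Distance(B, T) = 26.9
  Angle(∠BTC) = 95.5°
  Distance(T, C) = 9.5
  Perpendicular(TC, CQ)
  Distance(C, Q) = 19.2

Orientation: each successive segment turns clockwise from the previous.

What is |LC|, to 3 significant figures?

10.8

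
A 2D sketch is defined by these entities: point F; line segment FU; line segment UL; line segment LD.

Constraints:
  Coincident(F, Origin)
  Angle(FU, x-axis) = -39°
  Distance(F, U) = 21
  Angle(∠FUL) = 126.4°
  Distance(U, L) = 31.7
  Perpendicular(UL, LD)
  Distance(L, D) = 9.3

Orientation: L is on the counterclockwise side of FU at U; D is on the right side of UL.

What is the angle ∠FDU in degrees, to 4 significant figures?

14.33°

F is at the origin; FU runs at -39.0° with length 21.0, so U = 21.0·(cos -39.0°, sin -39.0°) = (16.32, -13.22). ∠FUL = 126.4°, so UL runs at -39.0° + (180° − 126.4°) = 14.60° from the x-axis; with |UL| = 31.7, L = U + 31.7·(cos 14.60°, sin 14.60°) = (47.00, -5.225). UL is perpendicular to LD; with |LD| = 9.3 on the right of UL, D = L + 9.3·(0.2521, -0.9677) = (49.34, -14.22). Then cos ∠FDU = DF·DU / (|DF||DU|), giving 14.33°.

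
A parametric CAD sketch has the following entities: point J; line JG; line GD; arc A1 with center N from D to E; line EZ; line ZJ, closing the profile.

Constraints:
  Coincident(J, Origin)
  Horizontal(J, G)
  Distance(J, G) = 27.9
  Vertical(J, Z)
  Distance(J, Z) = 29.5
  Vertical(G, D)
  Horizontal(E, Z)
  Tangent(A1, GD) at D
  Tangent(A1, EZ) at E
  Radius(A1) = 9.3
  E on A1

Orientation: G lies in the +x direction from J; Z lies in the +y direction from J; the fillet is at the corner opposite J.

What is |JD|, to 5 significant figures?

34.445

J is at the origin; J and G share the same y with |JG| = 27.9 and G on the +x side, so G = (27.900, 0.0000). JZ is vertical with |JZ| = 29.5 and Z on the +y side, so Z = (0.0000, 29.500). The virtual corner opposite J is at (27.900, 29.500). The tangent condition forces ND to be normal to GD and the tangent condition forces NE to be normal to EZ, with radius 9.3, so the center N sits 9.3 in from both sides at N = (18.600, 20.200). That places the tangent points at D = (27.900, 20.200) on GD and E = (18.600, 29.500) on EZ. Then |JD| = |D − J| = 34.445.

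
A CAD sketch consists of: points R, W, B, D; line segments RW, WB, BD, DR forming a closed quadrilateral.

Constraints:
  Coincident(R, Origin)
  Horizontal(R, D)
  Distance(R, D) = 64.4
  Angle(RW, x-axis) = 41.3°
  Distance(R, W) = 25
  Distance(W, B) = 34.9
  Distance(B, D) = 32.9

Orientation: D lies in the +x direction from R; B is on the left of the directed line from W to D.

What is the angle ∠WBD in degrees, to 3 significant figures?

91.3°

R is at the origin; R and D share the same y with |RD| = 64.4 and D in +x, so D = (64.4, 0). RW runs at 41.3° with |RW| = 25.0, so W = (18.8, 16.5). B is determined by |WB| = 34.9 and |BD| = 32.9 together: it lies at the intersection of circle(W, 34.9) and circle(D, 32.9). With |WD| = 48.5, the foot of the radical line on WD is 25.7 from W and the perpendicular offset is √(34.9² − 25.7²) = 23.7. Taking the left-of-WD solution: B = (51.0, 30.0).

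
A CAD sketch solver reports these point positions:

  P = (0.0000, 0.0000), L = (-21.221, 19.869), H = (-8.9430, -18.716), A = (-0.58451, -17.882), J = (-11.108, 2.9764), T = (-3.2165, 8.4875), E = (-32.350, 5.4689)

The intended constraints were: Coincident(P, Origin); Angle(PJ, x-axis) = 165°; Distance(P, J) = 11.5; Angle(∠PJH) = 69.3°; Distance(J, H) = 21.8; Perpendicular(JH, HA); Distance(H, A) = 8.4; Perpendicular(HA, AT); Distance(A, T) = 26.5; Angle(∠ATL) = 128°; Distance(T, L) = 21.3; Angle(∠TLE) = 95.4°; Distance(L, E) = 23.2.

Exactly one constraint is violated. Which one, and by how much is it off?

Distance(L, E) = 23.2 — off by 5.00.

P = (0.00, 0.00) ✓; PJ at 165.0° ✓; |PJ| = 11.50 ✓; ∠PJH = 69.30° ✓; |JH| = 21.80 ✓; ∠(JH, HA) = 90.00° ✓; |HA| = 8.400 ✓; ∠(HA, AT) = 90.00° ✓; |AT| = 26.50 ✓; ∠ATL = 128.0° ✓; |TL| = 21.30 ✓; ∠TLE = 95.40° ✓; |LE| = 18.20 ✗.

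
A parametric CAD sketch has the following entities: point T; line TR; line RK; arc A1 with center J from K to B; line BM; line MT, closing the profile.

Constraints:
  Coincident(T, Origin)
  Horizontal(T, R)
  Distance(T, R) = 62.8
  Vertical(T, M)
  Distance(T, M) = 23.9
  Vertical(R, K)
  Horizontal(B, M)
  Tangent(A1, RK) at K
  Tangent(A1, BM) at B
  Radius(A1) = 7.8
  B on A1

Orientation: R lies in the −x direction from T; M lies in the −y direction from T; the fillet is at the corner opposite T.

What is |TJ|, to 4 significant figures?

57.31

T is at the origin; T and R share the same y with |TR| = 62.8 and R on the −x side, so R = (-62.80, 0.000). T and M share the same x with |TM| = 23.9 and M on the −y side, so M = (0.000, -23.90). The virtual corner opposite T is at (-62.80, -23.90). The tangent condition forces JK to be normal to RK and A1 meets BM tangentially, so JB is at right angles to BM, with radius 7.8, so the center J sits 7.8 in from both sides at J = (-55.00, -16.10). Then |TJ| = |J − T| = 57.31.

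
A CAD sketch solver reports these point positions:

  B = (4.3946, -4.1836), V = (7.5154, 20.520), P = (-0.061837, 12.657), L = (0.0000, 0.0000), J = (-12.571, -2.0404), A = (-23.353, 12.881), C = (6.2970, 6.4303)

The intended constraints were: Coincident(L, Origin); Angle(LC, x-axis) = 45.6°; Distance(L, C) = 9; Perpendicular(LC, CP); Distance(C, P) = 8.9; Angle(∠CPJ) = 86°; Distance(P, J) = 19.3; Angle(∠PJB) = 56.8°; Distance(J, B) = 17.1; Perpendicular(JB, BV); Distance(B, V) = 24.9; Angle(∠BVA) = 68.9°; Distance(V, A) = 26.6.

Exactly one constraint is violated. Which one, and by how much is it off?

Distance(V, A) = 26.6 — off by 5.20.

L = (0.00, 0.00) ✓; LC at 45.60° ✓; |LC| = 9.000 ✓; ∠(LC, CP) = 90.00° ✓; |CP| = 8.900 ✓; ∠CPJ = 86.00° ✓; |PJ| = 19.30 ✓; ∠PJB = 56.80° ✓; |JB| = 17.10 ✓; ∠(JB, BV) = 90.00° ✓; |BV| = 24.90 ✓; ∠BVA = 68.90° ✓; |VA| = 31.80 ✗.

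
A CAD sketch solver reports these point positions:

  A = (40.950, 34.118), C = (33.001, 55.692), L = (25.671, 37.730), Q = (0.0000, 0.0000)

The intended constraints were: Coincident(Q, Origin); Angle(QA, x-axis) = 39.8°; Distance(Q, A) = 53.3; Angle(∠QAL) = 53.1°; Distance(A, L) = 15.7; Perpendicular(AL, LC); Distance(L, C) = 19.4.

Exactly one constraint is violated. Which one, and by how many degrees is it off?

Perpendicular(AL, LC) — off by 8.90°.

Q = (0.00, 0.00) ✓; QA at 39.80° ✓; |QA| = 53.30 ✓; ∠QAL = 53.10° ✓; |AL| = 15.70 ✓; ∠(AL, LC) = 98.90° ✗; |LC| = 19.40 ✓.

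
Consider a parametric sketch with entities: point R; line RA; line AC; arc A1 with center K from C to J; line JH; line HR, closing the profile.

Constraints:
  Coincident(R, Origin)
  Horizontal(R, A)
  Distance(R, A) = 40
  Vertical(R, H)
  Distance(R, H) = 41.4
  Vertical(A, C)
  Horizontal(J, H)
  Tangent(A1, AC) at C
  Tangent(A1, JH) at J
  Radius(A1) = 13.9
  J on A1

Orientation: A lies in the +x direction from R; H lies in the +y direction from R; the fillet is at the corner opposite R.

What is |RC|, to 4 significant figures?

48.54

R is at the origin; R and A share the same y with |RA| = 40.0 and A on the +x side, so A = (40.00, 0.000). RH is vertical with |RH| = 41.4 and H on the +y side, so H = (0.000, 41.40). The virtual corner opposite R is at (40.00, 41.40). Tangency of A1 to AC means the radius KC is perpendicular to AC and the tangent condition forces KJ to be normal to JH, with radius 13.9, so the center K sits 13.9 in from both sides at K = (26.10, 27.50). That places the tangent points at C = (40.00, 27.50) on AC and J = (26.10, 41.40) on JH. Then |RC| = |C − R| = 48.54.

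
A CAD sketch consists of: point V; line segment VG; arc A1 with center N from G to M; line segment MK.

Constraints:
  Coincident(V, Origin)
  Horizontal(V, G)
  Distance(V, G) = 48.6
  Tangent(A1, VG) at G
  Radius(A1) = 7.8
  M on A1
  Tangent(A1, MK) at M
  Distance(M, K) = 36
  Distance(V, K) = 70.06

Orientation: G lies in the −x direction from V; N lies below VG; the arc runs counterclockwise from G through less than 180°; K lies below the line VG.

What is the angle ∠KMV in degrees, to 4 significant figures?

95.10°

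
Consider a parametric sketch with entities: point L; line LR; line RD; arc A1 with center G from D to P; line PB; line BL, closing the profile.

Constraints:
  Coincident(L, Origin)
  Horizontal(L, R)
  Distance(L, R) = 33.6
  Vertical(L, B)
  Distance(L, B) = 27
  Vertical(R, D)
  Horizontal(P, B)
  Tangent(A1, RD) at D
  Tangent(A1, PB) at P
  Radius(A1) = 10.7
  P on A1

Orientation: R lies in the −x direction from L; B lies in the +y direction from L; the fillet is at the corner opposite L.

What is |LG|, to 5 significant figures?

28.109

L and B share the same x with |LB| = 27.0 and B on the +y side, so B = (0.0000, 27.000). The virtual corner opposite L is at (-33.600, 27.000). A1 meets RD tangentially, so GD is at right angles to RD and the tangent condition forces GP to be normal to PB, with radius 10.7, so the center G sits 10.7 in from both sides at G = (-22.900, 16.300). Then |LG| = |G − L| = 28.109.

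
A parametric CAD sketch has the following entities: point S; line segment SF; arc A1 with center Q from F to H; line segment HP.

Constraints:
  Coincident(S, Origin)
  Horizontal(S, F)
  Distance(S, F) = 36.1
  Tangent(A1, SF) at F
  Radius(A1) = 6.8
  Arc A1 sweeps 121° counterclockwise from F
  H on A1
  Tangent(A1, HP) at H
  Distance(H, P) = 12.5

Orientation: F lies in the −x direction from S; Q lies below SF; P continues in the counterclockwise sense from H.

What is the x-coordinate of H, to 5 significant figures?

-41.929

A1 meets SF tangentially, so QF is at right angles to SF, so Q = F + (0, -6.8) = (-36.100, -6.8000). On A1, F sits at bearing 90° from Q; a 121° counterclockwise sweep puts H at bearing 211°, so H = Q + 6.8·(cos 211°, sin 211°) = (-41.929, -10.302). So H.x = -41.929.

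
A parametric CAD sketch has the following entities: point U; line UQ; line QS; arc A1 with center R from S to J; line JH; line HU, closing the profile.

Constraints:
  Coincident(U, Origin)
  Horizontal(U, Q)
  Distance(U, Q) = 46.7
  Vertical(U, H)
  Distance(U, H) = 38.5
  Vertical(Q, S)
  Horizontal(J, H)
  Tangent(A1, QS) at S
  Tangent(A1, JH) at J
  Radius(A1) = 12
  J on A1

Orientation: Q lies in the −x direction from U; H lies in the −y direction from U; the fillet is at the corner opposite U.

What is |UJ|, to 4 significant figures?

51.83

U is at the origin; UQ is horizontal with |UQ| = 46.7 and Q on the −x side, so Q = (-46.70, 0.000). UH is vertical with |UH| = 38.5 and H on the −y side, so H = (0.000, -38.50). The virtual corner opposite U is at (-46.70, -38.50). A1 meets QS tangentially, so RS is at right angles to QS and A1 meets JH tangentially, so RJ is at right angles to JH, with radius 12.0, so the center R sits 12.0 in from both sides at R = (-34.70, -26.50). That places the tangent points at S = (-46.70, -26.50) on QS and J = (-34.70, -38.50) on JH. Then |UJ| = |J − U| = 51.83.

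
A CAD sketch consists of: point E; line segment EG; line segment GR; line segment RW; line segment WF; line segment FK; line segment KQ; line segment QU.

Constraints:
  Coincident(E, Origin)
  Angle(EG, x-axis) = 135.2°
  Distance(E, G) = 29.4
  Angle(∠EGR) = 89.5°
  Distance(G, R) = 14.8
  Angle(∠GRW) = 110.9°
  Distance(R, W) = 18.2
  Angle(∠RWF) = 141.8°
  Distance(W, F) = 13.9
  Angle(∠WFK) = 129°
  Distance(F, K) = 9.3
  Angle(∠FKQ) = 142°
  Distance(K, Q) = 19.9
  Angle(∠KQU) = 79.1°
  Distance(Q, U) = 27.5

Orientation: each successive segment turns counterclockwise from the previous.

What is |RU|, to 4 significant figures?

13.33

∠FKQ = 142.0° gives KQ at 62.00° from the x-axis; with |KQ| = 19.9, Q = (6.660, 8.645). ∠KQU = 79.1° gives QU at 162.9° from the x-axis; with |QU| = 27.5, U = (-19.62, 16.73). Then |RU| = |U − R| = 13.33.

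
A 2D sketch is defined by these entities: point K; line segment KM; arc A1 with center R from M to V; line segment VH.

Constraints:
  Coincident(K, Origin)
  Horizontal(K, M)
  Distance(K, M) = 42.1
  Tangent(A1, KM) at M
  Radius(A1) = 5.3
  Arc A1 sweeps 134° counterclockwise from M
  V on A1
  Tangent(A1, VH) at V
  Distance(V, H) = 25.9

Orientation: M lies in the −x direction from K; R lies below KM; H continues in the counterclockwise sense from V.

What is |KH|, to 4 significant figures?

39.27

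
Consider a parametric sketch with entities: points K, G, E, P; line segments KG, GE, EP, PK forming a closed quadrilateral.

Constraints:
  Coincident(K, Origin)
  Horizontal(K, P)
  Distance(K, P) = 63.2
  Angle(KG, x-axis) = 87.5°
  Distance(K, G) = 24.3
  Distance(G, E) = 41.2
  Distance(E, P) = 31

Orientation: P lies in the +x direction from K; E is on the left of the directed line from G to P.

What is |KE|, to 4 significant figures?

48.01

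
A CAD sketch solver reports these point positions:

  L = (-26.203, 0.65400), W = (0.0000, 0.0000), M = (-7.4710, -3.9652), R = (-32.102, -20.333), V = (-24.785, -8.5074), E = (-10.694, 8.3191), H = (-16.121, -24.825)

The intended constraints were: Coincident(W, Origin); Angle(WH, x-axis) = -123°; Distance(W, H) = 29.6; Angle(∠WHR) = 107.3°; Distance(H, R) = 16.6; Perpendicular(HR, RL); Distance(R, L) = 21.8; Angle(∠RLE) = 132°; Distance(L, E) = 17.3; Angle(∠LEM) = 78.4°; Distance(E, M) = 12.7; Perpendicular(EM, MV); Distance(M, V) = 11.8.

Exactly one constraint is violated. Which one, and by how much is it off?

Distance(M, V) = 11.8 — off by 6.10.

W = (0.00, 0.00) ✓; WH at -123.0° ✓; |WH| = 29.60 ✓; ∠WHR = 107.3° ✓; |HR| = 16.60 ✓; ∠(HR, RL) = 90.00° ✓; |RL| = 21.80 ✓; ∠RLE = 132.0° ✓; |LE| = 17.30 ✓; ∠LEM = 78.40° ✓; |EM| = 12.70 ✓; ∠(EM, MV) = 90.00° ✓; |MV| = 17.90 ✗.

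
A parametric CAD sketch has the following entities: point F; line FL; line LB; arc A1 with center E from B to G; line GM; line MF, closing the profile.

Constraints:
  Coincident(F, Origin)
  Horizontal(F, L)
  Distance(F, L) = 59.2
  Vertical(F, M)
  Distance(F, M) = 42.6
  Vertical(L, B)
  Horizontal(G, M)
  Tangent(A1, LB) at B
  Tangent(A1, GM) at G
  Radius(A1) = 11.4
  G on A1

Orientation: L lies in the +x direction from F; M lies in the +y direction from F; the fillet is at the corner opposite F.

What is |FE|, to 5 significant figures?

57.081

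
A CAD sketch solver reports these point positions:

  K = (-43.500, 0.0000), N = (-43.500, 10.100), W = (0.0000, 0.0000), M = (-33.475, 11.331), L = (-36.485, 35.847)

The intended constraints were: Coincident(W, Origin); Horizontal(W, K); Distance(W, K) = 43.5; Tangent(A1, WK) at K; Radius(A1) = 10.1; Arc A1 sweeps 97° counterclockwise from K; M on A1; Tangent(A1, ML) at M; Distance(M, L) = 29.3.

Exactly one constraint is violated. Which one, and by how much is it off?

Distance(M, L) = 29.3 — off by 4.60.

W = (0.00, 0.00) ✓; W.y = 0.00, K.y = 0.00 ✓; |WK| = 43.50 ✓; ∠(NK, KW) = 90.00° ✓; |NK| = 10.10 ✓; bearing(N→M) − bearing(N→K) = 97.00° ✓; |NM| = 10.10 ✓; ∠(NM, ML) = 90.00° ✓; |ML| = 24.70 ✗.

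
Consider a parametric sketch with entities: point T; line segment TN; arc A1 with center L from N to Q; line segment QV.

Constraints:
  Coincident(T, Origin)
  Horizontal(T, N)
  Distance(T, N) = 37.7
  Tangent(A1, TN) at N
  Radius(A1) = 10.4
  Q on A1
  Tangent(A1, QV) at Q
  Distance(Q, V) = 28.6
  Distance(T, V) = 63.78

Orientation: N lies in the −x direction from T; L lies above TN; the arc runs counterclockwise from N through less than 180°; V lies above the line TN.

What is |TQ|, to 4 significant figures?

35.55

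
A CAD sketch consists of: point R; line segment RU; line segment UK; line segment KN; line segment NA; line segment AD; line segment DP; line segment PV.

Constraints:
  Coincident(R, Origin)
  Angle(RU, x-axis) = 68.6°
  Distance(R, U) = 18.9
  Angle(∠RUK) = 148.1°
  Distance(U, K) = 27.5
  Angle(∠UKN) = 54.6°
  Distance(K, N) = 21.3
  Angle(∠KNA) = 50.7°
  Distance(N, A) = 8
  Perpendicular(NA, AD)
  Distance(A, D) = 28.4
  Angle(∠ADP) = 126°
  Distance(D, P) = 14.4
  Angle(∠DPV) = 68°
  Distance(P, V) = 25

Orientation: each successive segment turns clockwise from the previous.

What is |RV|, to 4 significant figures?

47.84

R is at the origin; RU runs at 68.6° with length 18.9, so U = (6.896, 17.60). ∠RUK = 148.1° gives UK at 36.70° from the x-axis; with |UK| = 27.5, K = (28.95, 34.03). ∠UKN = 54.6° gives KN at -88.70° from the x-axis; with |KN| = 21.3, N = (29.43, 12.74). ∠KNA = 50.7° gives NA at 142.0° from the x-axis; with |NA| = 8.0, A = (23.12, 17.66). NA ⟂ AD, so AD runs at 52.00°; with |AD| = 28.4, D = (40.61, 40.04). ∠ADP = 126.0° gives DP at -2.000° from the x-axis; with |DP| = 14.4, P = (55.00, 39.54). ∠DPV = 68.0° gives PV at -114.0° from the x-axis; with |PV| = 25.0, V = (44.83, 16.70). Then |RV| = |V − R| = 47.84.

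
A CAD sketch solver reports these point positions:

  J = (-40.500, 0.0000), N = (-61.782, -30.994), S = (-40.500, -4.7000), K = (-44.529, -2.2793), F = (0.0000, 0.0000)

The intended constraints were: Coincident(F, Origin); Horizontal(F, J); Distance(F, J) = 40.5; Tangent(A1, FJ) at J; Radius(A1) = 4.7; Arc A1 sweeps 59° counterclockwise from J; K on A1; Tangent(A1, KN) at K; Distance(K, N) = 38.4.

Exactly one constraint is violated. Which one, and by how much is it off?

Distance(K, N) = 38.4 — off by 4.90.

F = (0.00, 0.00) ✓; F.y = 0.00, J.y = 0.00 ✓; |FJ| = 40.50 ✓; ∠(SJ, JF) = 90.00° ✓; |SJ| = 4.700 ✓; bearing(S→K) − bearing(S→J) = 59.00° ✓; |SK| = 4.700 ✓; ∠(SK, KN) = 90.00° ✓; |KN| = 33.50 ✗.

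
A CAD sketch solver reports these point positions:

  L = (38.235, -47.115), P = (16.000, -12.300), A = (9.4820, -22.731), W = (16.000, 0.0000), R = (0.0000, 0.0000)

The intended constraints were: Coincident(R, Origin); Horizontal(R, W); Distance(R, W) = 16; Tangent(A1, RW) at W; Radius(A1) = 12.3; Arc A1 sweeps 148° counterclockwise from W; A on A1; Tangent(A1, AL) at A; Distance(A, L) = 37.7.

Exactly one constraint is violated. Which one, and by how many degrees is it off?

Tangent(A1, AL) at A — off by 8.30°.

R = (0.00, 0.00) ✓; R.y = 0.00, W.y = 0.00 ✓; |RW| = 16.00 ✓; ∠(PW, WR) = 90.00° ✓; |PW| = 12.30 ✓; bearing(P→A) − bearing(P→W) = 148.0° ✓; |PA| = 12.30 ✓; ∠(PA, AL) = 98.30° ✗; |AL| = 37.70 ✓.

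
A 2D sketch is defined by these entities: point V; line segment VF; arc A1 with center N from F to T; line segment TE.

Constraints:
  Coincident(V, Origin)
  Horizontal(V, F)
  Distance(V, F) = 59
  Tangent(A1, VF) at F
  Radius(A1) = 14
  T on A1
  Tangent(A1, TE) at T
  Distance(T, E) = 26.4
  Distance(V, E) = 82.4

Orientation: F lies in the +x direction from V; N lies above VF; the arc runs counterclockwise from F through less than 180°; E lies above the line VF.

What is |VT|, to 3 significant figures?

74.5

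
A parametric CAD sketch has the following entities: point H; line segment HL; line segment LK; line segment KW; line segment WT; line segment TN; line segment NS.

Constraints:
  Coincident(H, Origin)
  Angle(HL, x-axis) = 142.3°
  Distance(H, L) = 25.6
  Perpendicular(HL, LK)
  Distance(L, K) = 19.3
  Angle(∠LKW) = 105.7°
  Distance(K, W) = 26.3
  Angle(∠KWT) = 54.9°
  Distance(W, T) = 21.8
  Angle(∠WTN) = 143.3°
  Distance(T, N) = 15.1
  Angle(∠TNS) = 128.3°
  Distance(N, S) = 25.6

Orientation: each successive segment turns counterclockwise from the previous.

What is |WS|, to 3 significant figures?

49.0

∠WTN = 143.3° gives TN at 108° from the x-axis; with |TN| = 15.1, N = (-14.3, 14.3). ∠TNS = 128.3° gives NS at 160° from the x-axis; with |NS| = 25.6, S = (-38.4, 23.0). Then |WS| = |S − W| = 49.0.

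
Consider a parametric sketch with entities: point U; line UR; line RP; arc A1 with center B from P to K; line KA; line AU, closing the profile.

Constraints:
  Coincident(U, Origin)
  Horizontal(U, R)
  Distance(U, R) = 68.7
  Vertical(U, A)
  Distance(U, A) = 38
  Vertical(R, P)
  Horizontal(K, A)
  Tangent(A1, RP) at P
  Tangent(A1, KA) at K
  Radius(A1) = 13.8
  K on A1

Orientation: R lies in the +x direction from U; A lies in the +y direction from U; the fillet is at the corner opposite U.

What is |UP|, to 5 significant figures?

72.838

U is at the origin; U and R share the same y with |UR| = 68.7 and R on the +x side, so R = (68.700, 0.0000). UA is vertical with |UA| = 38.0 and A on the +y side, so A = (0.0000, 38.000). The virtual corner opposite U is at (68.700, 38.000). Since A1 is tangent to RP there, BP ⟂ RP and since A1 is tangent to KA there, BK ⟂ KA, with radius 13.8, so the center B sits 13.8 in from both sides at B = (54.900, 24.200). That places the tangent points at P = (68.700, 24.200) on RP and K = (54.900, 38.000) on KA. Then |UP| = |P − U| = 72.838.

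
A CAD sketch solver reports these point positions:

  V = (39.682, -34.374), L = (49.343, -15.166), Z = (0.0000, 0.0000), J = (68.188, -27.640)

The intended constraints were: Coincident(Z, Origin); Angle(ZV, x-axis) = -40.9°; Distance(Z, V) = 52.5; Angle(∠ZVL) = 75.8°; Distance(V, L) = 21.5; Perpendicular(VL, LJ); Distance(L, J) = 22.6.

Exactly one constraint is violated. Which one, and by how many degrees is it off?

Perpendicular(VL, LJ) — off by 6.80°.

Z = (0.00, 0.00) ✓; ZV at -40.90° ✓; |ZV| = 52.50 ✓; ∠ZVL = 75.80° ✓; |VL| = 21.50 ✓; ∠(VL, LJ) = 96.80° ✗; |LJ| = 22.60 ✓.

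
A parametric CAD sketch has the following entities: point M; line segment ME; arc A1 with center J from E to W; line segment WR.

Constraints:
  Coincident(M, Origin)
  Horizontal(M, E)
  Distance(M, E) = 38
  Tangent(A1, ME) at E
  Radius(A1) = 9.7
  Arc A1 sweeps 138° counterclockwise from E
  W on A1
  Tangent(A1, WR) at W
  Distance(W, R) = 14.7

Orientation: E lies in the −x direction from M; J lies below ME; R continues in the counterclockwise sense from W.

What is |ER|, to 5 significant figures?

27.110

On A1, E sits at bearing 90° from J; a 138° counterclockwise sweep puts W at bearing 228°, so W = J + 9.7·(cos 228°, sin 228°) = (-44.491, -16.909). Since A1 is tangent to WR there, JW ⟂ WR, so WR runs along (−sin 228°, cos 228°); with |WR| = 14.7, R = (-33.566, -26.745). Then |ER| = |R − E| = 27.110.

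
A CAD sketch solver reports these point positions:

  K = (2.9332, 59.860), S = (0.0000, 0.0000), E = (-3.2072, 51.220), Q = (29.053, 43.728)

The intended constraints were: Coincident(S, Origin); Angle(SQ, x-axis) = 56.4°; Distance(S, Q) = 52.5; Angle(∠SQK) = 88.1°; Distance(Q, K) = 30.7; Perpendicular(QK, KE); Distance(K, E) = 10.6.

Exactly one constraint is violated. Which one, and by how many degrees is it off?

Perpendicular(QK, KE) — off by 3.70°.

S = (0.00, 0.00) ✓; SQ at 56.40° ✓; |SQ| = 52.50 ✓; ∠SQK = 88.10° ✓; |QK| = 30.70 ✓; ∠(QK, KE) = 86.30° ✗; |KE| = 10.60 ✓.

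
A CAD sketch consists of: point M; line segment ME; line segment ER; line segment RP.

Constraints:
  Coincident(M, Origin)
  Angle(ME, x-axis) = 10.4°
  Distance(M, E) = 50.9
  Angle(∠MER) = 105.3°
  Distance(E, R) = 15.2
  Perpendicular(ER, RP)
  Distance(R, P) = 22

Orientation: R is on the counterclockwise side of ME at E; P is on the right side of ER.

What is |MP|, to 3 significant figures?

76.6

M is at the origin; ME runs at 10.4° with length 50.9, so E = 50.9·(cos 10.4°, sin 10.4°) = (50.1, 9.19). ∠MER = 105.3°, so ER runs at 10.4° + (180° − 105.3°) = 85.1° from the x-axis; with |ER| = 15.2, R = E + 15.2·(cos 85.1°, sin 85.1°) = (51.4, 24.3). ER ⟂ RP; with |RP| = 22.0 on the right of ER, P = R + 22.0·(0.996, -0.0854) = (73.3, 22.5). Then |MP| = |P − M| = 76.6.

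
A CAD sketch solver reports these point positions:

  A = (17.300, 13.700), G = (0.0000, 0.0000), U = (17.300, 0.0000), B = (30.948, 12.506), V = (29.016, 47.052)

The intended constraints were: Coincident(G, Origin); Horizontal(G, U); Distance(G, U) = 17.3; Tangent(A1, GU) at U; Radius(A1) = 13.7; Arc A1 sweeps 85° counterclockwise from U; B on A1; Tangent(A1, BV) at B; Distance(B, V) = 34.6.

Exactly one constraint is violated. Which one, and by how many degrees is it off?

Tangent(A1, BV) at B — off by 8.20°.

G = (0.00, 0.00) ✓; G.y = 0.00, U.y = 0.00 ✓; |GU| = 17.30 ✓; ∠(AU, UG) = 90.00° ✓; |AU| = 13.70 ✓; bearing(A→B) − bearing(A→U) = 85.00° ✓; |AB| = 13.70 ✓; ∠(AB, BV) = 81.80° ✗; |BV| = 34.60 ✓.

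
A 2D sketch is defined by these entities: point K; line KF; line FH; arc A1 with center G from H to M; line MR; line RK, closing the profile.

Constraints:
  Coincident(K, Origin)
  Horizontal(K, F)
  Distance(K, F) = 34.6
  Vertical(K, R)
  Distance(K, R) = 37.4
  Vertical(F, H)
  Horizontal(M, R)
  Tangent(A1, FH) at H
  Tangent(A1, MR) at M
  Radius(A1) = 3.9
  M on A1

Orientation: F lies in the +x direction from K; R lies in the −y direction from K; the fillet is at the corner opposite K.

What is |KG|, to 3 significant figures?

45.4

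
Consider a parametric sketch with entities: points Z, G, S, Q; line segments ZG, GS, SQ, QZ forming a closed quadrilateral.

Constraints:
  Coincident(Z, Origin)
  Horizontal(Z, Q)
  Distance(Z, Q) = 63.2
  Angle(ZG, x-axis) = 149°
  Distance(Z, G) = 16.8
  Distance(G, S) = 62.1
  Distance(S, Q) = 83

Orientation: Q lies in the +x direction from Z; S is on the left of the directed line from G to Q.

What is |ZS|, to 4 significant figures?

66.07

Z is at the origin; ZQ is horizontal with |ZQ| = 63.2 and Q in +x, so Q = (63.2, 0). ZG runs at 149.0° with |ZG| = 16.8, so G = (-14.40, 8.653). S is determined by |GS| = 62.1 and |SQ| = 83.0 together: it lies at the intersection of circle(G, 62.1) and circle(Q, 83.0). With |GQ| = 78.08, the foot of the radical line on GQ is 19.62 from G and the perpendicular offset is √(62.1² − 19.62²) = 58.92. Taking the left-of-GQ solution: S = (11.63, 65.03).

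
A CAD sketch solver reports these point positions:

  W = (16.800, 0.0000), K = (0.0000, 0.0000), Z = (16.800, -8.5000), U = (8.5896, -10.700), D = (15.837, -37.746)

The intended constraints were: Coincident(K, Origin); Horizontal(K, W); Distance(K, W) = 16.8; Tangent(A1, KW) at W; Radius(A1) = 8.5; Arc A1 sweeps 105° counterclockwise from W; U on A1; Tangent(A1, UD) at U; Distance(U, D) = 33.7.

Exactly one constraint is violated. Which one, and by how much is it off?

Distance(U, D) = 33.7 — off by 5.70.

K = (0.00, 0.00) ✓; K.y = 0.00, W.y = 0.00 ✓; |KW| = 16.80 ✓; ∠(ZW, WK) = 90.00° ✓; |ZW| = 8.500 ✓; bearing(Z→U) − bearing(Z→W) = 105.0° ✓; |ZU| = 8.500 ✓; ∠(ZU, UD) = 90.00° ✓; |UD| = 28.00 ✗.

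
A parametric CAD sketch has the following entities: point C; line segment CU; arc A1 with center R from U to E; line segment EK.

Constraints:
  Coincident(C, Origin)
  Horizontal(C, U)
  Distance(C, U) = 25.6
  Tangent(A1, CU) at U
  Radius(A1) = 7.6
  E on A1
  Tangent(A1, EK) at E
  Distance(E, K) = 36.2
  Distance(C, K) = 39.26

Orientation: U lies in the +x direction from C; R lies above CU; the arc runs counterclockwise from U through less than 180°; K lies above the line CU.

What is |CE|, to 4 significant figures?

33.62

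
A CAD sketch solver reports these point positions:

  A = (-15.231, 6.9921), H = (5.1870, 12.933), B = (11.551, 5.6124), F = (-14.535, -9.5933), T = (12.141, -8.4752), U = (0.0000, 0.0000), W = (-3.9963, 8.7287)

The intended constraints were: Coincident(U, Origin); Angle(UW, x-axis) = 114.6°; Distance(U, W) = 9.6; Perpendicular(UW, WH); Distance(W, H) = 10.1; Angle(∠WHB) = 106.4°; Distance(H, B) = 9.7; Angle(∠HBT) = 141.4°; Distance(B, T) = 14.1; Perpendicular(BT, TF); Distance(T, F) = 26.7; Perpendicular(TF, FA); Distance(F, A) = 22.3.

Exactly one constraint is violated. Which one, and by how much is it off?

Distance(F, A) = 22.3 — off by 5.70.

U = (0.00, 0.00) ✓; UW at 114.6° ✓; |UW| = 9.600 ✓; ∠(UW, WH) = 90.00° ✓; |WH| = 10.10 ✓; ∠WHB = 106.4° ✓; |HB| = 9.700 ✓; ∠HBT = 141.4° ✓; |BT| = 14.10 ✓; ∠(BT, TF) = 90.00° ✓; |TF| = 26.70 ✓; ∠(TF, FA) = 90.00° ✓; |FA| = 16.60 ✗.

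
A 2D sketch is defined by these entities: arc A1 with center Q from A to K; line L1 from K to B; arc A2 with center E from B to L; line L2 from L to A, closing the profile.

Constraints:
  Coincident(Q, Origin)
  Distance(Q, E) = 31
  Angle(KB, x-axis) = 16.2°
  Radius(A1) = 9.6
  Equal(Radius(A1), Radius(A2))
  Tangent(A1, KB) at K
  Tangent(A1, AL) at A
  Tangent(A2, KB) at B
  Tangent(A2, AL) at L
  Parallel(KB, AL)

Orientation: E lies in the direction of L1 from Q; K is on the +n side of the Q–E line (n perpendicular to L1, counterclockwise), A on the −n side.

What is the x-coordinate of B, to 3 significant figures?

27.1

The slot axis is L1's direction at 16.2°, so u = (cos 16.2°, sin 16.2°) = (0.960, 0.279) and n = (−sin 16.2°, cos 16.2°) = (-0.279, 0.960). Q is at the origin and E lies 31.0 along u from Q, so E = 31.0·u = (29.8, 8.65). Tangency of A1 to both parallel lines with radius 9.6 puts K and A at Q ± 9.6·n: K = (-2.68, 9.22), A = (2.68, -9.22). Equal radii place B and L the same way about E: B = E + 9.6·n = (27.1, 17.9), L = E − 9.6·n = (32.4, -0.570). So B.x = 27.1.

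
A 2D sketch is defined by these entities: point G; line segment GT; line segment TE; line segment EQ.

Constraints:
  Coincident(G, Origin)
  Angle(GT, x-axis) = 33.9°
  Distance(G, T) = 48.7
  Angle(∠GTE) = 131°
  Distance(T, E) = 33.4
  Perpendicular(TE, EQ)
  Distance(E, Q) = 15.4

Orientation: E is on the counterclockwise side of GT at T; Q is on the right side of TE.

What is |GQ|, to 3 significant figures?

83.6

G is at the origin; GT runs at 33.9° with length 48.7, so T = 48.7·(cos 33.9°, sin 33.9°) = (40.4, 27.2). ∠GTE = 131.0°, so TE runs at 33.9° + (180° − 131.0°) = 82.9° from the x-axis; with |TE| = 33.4, E = T + 33.4·(cos 82.9°, sin 82.9°) = (44.5, 60.3). The perpendicularity gives EQ at right angles to TE; with |EQ| = 15.4 on the right of TE, Q = E + 15.4·(0.992, -0.124) = (59.8, 58.4). Then |GQ| = |Q − G| = 83.6.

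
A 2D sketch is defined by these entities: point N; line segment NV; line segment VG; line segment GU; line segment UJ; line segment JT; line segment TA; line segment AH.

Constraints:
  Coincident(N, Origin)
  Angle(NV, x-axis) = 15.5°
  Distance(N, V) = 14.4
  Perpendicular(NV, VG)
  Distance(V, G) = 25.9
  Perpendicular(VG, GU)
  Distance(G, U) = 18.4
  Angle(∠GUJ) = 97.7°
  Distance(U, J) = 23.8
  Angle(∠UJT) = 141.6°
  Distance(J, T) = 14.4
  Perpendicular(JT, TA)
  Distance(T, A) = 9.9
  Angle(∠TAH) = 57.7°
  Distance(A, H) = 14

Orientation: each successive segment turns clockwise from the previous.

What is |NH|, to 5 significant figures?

4.0290

N is at the origin; NV runs at 15.5° with length 14.4, so V = (13.876, 3.8482). NV is perpendicular to VG, so VG runs at -74.500°; with |VG| = 25.9, G = (20.798, -21.110). The perpendicularity gives GU at right angles to VG, so GU runs at -164.50°; with |GU| = 18.4, U = (3.0670, -26.027). ∠GUJ = 97.7° gives UJ at 113.20° from the x-axis; with |UJ| = 23.8, J = (-6.3089, -4.1516). ∠UJT = 141.6° gives JT at 74.800° from the x-axis; with |JT| = 14.4, T = (-2.5333, 9.7447). JT is perpendicular to TA, so TA runs at -15.200°; with |TA| = 9.9, A = (7.0203, 7.1490). ∠TAH = 57.7° gives AH at -137.50° from the x-axis; with |AH| = 14.0, H = (-3.3016, -2.3093). Then |NH| = |H − N| = 4.0290.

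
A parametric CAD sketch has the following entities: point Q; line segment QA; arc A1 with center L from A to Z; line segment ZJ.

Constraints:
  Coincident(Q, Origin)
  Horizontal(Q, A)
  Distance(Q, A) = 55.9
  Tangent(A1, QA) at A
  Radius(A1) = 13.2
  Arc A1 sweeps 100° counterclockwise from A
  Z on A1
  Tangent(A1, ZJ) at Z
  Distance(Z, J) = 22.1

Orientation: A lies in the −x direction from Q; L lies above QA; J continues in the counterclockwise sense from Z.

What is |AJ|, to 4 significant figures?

38.37

Q is at the origin; QA is horizontal with |QA| = 55.9 and A on the −x side, so A = (-55.90, 0.000). Since A1 is tangent to QA there, LA ⟂ QA, so L = A + (0, 13.2) = (-55.90, 13.20). On A1, A sits at bearing -90° from L; a 100° counterclockwise sweep puts Z at bearing 10°, so Z = L + 13.2·(cos 10°, sin 10°) = (-42.90, 15.49). The tangent condition forces LZ to be normal to ZJ, so ZJ runs along (−sin 10°, cos 10°); with |ZJ| = 22.1, J = (-46.74, 37.26). Then |AJ| = |J − A| = 38.37.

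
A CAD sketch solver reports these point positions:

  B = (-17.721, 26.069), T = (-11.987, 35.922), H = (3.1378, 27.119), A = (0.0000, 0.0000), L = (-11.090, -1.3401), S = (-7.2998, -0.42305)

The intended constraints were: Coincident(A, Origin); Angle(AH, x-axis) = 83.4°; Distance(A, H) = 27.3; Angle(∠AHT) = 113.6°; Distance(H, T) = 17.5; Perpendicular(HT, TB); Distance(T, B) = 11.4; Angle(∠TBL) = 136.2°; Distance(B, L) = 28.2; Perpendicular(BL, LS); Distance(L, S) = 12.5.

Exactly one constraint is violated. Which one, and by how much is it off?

Distance(L, S) = 12.5 — off by 8.60.

A = (0.00, 0.00) ✓; AH at 83.40° ✓; |AH| = 27.30 ✓; ∠AHT = 113.6° ✓; |HT| = 17.50 ✓; ∠(HT, TB) = 90.00° ✓; |TB| = 11.40 ✓; ∠TBL = 136.2° ✓; |BL| = 28.20 ✓; ∠(BL, LS) = 90.00° ✓; |LS| = 3.900 ✗.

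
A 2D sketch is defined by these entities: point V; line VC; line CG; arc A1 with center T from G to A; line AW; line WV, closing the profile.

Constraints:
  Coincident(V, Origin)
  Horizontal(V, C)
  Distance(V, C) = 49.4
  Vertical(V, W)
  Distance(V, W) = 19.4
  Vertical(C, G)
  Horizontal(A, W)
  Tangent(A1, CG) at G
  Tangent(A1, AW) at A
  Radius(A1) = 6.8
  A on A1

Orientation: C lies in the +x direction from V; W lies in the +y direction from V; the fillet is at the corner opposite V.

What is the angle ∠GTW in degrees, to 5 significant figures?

170.93°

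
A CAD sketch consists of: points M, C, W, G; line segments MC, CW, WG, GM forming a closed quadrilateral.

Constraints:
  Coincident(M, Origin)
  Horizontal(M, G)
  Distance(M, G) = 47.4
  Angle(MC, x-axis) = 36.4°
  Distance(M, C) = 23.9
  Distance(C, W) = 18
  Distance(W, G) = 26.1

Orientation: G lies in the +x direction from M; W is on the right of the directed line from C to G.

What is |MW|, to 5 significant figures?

21.868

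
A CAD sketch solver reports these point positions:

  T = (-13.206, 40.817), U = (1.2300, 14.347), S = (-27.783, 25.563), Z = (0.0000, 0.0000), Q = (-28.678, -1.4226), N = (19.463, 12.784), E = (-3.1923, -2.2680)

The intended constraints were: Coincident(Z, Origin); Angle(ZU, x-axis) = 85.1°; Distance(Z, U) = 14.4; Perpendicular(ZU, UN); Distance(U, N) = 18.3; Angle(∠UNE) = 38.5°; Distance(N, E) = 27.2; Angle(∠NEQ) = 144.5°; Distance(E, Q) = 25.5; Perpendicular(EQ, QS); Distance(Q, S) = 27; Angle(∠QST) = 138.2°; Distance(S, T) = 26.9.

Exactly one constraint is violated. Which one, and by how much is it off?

Distance(S, T) = 26.9 — off by 5.80.

Z = (0.00, 0.00) ✓; ZU at 85.10° ✓; |ZU| = 14.40 ✓; ∠(ZU, UN) = 90.00° ✓; |UN| = 18.30 ✓; ∠UNE = 38.50° ✓; |NE| = 27.20 ✓; ∠NEQ = 144.5° ✓; |EQ| = 25.50 ✓; ∠(EQ, QS) = 90.00° ✓; |QS| = 27.00 ✓; ∠QST = 138.2° ✓; |ST| = 21.10 ✗.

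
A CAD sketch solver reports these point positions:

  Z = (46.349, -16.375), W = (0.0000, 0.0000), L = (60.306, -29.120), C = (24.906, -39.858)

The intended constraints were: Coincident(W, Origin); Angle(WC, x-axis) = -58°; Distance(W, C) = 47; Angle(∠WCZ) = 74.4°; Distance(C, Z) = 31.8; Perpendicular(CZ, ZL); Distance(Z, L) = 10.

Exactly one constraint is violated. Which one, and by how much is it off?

Distance(Z, L) = 10 — off by 8.90.

W = (0.00, 0.00) ✓; WC at -58.00° ✓; |WC| = 47.00 ✓; ∠WCZ = 74.40° ✓; |CZ| = 31.80 ✓; ∠(CZ, ZL) = 90.00° ✓; |ZL| = 18.90 ✗.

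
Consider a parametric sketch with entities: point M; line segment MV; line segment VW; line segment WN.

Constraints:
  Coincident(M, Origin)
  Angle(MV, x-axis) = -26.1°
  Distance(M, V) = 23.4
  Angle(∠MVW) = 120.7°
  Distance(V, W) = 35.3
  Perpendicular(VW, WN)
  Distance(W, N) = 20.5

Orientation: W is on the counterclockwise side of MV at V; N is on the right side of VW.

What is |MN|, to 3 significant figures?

62.3

∠MVW = 120.7°, so VW runs at -26.1° + (180° − 120.7°) = 33.2° from the x-axis; with |VW| = 35.3, W = V + 35.3·(cos 33.2°, sin 33.2°) = (50.6, 9.03). The perpendicularity gives WN at right angles to VW; with |WN| = 20.5 on the right of VW, N = W + 20.5·(0.548, -0.837) = (61.8, -8.12). Then |MN| = |N − M| = 62.3.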